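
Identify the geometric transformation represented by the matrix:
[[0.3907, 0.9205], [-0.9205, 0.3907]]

This matrix represents: rotation by 293° counterclockwise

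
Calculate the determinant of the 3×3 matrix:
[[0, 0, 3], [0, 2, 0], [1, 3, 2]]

Expansion along first row:
det = 0·det([[2,0],[3,2]]) - 0·det([[0,0],[1,2]]) + 3·det([[0,2],[1,3]])
    = 0·(2·2 - 0·3) - 0·(0·2 - 0·1) + 3·(0·3 - 2·1)
    = 0·4 - 0·0 + 3·-2
    = 0 + 0 + -6 = -6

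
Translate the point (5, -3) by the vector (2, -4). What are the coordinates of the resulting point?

Translation by (2, -4) (homogeneous matrix [[1, 0, 2], [0, 1, -4], [0, 0, 1]]):
x' = 5 + 2 = 7
y' = -3 + -4 = -7
Result: (7, -7)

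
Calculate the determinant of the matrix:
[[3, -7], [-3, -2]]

For a 2×2 matrix [[a, b], [c, d]], det = ad - bc
det = (3)(-2) - (-7)(-3) = -6 - 21 = -27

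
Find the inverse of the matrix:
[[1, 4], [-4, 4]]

For [[a,b],[c,d]], inverse = (1/det)·[[d,-b],[-c,a]]
det = (1)(4) - (4)(-4) = 4 - -16 = 20
Inverse = (1/20)·[[4, -4], [4, 1]]
= [[1/5, -1/5], [1/5, 1/20]]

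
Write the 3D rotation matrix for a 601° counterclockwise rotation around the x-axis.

Rotation matrix for counterclockwise 601° around x-axis:
cos(601°) = -0.4848, sin(601°) = -0.8746
Result: [[1, 0, 0], [0, -0.4848, 0.8746], [0, -0.8746, -0.4848]]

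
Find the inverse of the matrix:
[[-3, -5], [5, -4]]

For [[a,b],[c,d]], inverse = (1/det)·[[d,-b],[-c,a]]
det = (-3)(-4) - (-5)(5) = 12 - -25 = 37
Inverse = (1/37)·[[-4, 5], [-5, -3]]
= [[-4/37, 5/37], [-5/37, -3/37]]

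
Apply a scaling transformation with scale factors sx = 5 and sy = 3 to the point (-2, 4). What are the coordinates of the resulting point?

Scaling matrix:
[[5, 0], [0, 3]]
Result: (-2 × 5, 4 × 3) = (-10, 12)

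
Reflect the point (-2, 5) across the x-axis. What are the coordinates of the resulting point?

Reflection across x-axis: (-2, 5) → (-2, -5)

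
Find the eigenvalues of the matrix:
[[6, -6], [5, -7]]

Characteristic equation: det(A - λI) = 0
λ² - (trace)λ + (det) = 0
trace = 6 + -7 = -1, det = (6)(-7) - (-6)(5) = -12
λ² - (-1)λ + (-12) = 0
λ = (-1 ± √((-1)² - 4·(-12))) / 2 = (-1 ± √49) / 2
Solving: λ = -4, 3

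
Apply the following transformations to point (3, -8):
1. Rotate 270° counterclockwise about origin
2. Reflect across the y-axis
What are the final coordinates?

Step 1: Rotate 270° → (-8, -3)
Step 2: Reflect across y-axis → (8, -3)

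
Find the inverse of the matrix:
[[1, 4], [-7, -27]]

For [[a,b],[c,d]], inverse = (1/det)·[[d,-b],[-c,a]]
det = (1)(-27) - (4)(-7) = -27 - -28 = 1
Inverse = [[-27, -4], [7, 1]]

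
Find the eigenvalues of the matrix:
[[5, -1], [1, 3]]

Characteristic equation: det(A - λI) = 0
λ² - (trace)λ + (det) = 0
trace = 5 + 3 = 8, det = (5)(3) - (-1)(1) = 16
λ² - (8)λ + (16) = 0
λ = (8 ± √((8)² - 4·(16))) / 2 = (8 ± √0) / 2
Solving: λ = 4, 4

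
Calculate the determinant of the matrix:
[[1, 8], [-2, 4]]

For a 2×2 matrix [[a, b], [c, d]], det = ad - bc
det = (1)(4) - (8)(-2) = 4 - -16 = 20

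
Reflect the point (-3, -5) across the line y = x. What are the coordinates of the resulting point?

Reflection across line y = x: (-3, -5) → (-5, -3)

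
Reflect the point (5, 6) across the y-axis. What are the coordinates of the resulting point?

Reflection across y-axis: (5, 6) → (-5, 6)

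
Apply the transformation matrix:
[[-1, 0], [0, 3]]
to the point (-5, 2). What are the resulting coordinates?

Matrix multiplication:
[[-1, 0], [0, 3]] × [-5, 2]ᵀ
= [(-1)(-5) + (0)(2), (0)(-5) + (3)(2)]ᵀ
= [5, 6]ᵀ
Result: (5, 6)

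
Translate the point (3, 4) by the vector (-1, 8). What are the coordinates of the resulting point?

Translation by (-1, 8) (homogeneous matrix [[1, 0, -1], [0, 1, 8], [0, 0, 1]]):
x' = 3 + -1 = 2
y' = 4 + 8 = 12
Result: (2, 12)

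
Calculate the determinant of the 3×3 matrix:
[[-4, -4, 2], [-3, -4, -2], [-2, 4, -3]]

Expansion along first row:
det = -4·det([[-4,-2],[4,-3]]) - -4·det([[-3,-2],[-2,-3]]) + 2·det([[-3,-4],[-2,4]])
    = -4·(-4·-3 - -2·4) - -4·(-3·-3 - -2·-2) + 2·(-3·4 - -4·-2)
    = -4·20 - -4·5 + 2·-20
    = -80 + 20 + -40 = -100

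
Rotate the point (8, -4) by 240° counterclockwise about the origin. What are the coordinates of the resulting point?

Rotation matrix for 240°: [[cos 240°, -sin 240°], [sin 240°, cos 240°]] ≈ [[-0.500000, 0.866025], [-0.866025, -0.500000]]
[[-0.500000, 0.866025], [-0.866025, -0.500000]] × [8, -4]ᵀ ≈ [-7.4641, -4.9282]ᵀ
Result: (-7.4641, -4.9282)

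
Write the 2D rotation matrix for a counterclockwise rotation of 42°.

Rotation matrix formula: [[cos θ, -sin θ], [sin θ, cos θ]]
For θ = 42°:
cos(42°) = 0.7431
sin(42°) = 0.6691
Result: [[0.7431, -0.6691], [0.6691, 0.7431]]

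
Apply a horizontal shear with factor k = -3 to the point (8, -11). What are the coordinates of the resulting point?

Shear matrix for horizontal shear with factor k = -3:
[[1, -3], [0, 1]]
Result: (8, -11) → (41, -11)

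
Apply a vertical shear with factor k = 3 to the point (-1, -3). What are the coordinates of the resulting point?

Shear matrix for vertical shear with factor k = 3:
[[1, 0], [3, 1]]
Result: (-1, -3) → (-1, -6)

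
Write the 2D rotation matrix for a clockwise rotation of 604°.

Rotation matrix formula: [[cos θ, -sin θ], [sin θ, cos θ]]
A clockwise rotation by 604° is equivalent to a counterclockwise rotation by -604°.
For θ = -604°:
cos(-604°) = -0.4384
sin(-604°) = 0.8988
Result: [[-0.4384, -0.8988], [0.8988, -0.4384]]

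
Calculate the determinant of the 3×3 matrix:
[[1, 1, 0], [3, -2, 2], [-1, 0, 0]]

Expansion along first row:
det = 1·det([[-2,2],[0,0]]) - 1·det([[3,2],[-1,0]]) + 0·det([[3,-2],[-1,0]])
    = 1·(-2·0 - 2·0) - 1·(3·0 - 2·-1) + 0·(3·0 - -2·-1)
    = 1·0 - 1·2 + 0·-2
    = 0 + -2 + 0 = -2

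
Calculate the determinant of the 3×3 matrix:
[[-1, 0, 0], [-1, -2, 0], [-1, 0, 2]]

Expansion along first row:
det = -1·det([[-2,0],[0,2]]) - 0·det([[-1,0],[-1,2]]) + 0·det([[-1,-2],[-1,0]])
    = -1·(-2·2 - 0·0) - 0·(-1·2 - 0·-1) + 0·(-1·0 - -2·-1)
    = -1·-4 - 0·-2 + 0·-2
    = 4 + 0 + 0 = 4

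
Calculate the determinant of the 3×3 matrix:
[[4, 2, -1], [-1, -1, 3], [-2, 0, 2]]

Expansion along first row:
det = 4·det([[-1,3],[0,2]]) - 2·det([[-1,3],[-2,2]]) + -1·det([[-1,-1],[-2,0]])
    = 4·(-1·2 - 3·0) - 2·(-1·2 - 3·-2) + -1·(-1·0 - -1·-2)
    = 4·-2 - 2·4 + -1·-2
    = -8 + -8 + 2 = -14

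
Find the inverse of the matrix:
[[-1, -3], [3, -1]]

For [[a,b],[c,d]], inverse = (1/det)·[[d,-b],[-c,a]]
det = (-1)(-1) - (-3)(3) = 1 - -9 = 10
Inverse = (1/10)·[[-1, 3], [-3, -1]]
= [[-1/10, 3/10], [-3/10, -1/10]]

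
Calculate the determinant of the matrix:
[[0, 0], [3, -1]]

For a 2×2 matrix [[a, b], [c, d]], det = ad - bc
det = (0)(-1) - (0)(3) = 0 - 0 = 0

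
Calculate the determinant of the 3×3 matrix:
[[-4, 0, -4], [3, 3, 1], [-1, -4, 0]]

Expansion along first row:
det = -4·det([[3,1],[-4,0]]) - 0·det([[3,1],[-1,0]]) + -4·det([[3,3],[-1,-4]])
    = -4·(3·0 - 1·-4) - 0·(3·0 - 1·-1) + -4·(3·-4 - 3·-1)
    = -4·4 - 0·1 + -4·-9
    = -16 + 0 + 36 = 20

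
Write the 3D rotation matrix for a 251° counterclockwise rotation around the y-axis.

Rotation matrix for counterclockwise 251° around y-axis:
cos(251°) = -0.3256, sin(251°) = -0.9455
Result: [[-0.3256, 0, -0.9455], [0, 1, 0], [0.9455, 0, -0.3256]]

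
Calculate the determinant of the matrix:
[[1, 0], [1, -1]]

For a 2×2 matrix [[a, b], [c, d]], det = ad - bc
det = (1)(-1) - (0)(1) = -1 - 0 = -1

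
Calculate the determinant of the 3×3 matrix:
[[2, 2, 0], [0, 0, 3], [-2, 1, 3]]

Expansion along first row:
det = 2·det([[0,3],[1,3]]) - 2·det([[0,3],[-2,3]]) + 0·det([[0,0],[-2,1]])
    = 2·(0·3 - 3·1) - 2·(0·3 - 3·-2) + 0·(0·1 - 0·-2)
    = 2·-3 - 2·6 + 0·0
    = -6 + -12 + 0 = -18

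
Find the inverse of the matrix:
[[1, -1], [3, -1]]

For [[a,b],[c,d]], inverse = (1/det)·[[d,-b],[-c,a]]
det = (1)(-1) - (-1)(3) = -1 - -3 = 2
Inverse = (1/2)·[[-1, 1], [-3, 1]]
= [[-1/2, 1/2], [-3/2, 1/2]]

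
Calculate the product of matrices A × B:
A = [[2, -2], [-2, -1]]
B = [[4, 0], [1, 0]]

Matrix multiplication:
C[0][0] = 2×4 + -2×1 = 6
C[0][1] = 2×0 + -2×0 = 0
C[1][0] = -2×4 + -1×1 = -9
C[1][1] = -2×0 + -1×0 = 0
Result: [[6, 0], [-9, 0]]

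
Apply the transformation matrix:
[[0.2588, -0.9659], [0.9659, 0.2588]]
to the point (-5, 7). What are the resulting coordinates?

Matrix multiplication:
[[0.2588, -0.9659], [0.9659, 0.2588]] × [-5, 7]ᵀ
= [(0.2588)(-5) + (-0.9659)(7), (0.9659)(-5) + (0.2588)(7)]ᵀ
= [-8.0553, -3.0179]ᵀ
Result: (-8.0553, -3.0179)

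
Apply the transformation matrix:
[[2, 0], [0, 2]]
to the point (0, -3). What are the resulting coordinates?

Matrix multiplication:
[[2, 0], [0, 2]] × [0, -3]ᵀ
= [(2)(0) + (0)(-3), (0)(0) + (2)(-3)]ᵀ
= [0, -6]ᵀ
Result: (0, -6)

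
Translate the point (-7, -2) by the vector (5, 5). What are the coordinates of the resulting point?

Translation by (5, 5) (homogeneous matrix [[1, 0, 5], [0, 1, 5], [0, 0, 1]]):
x' = -7 + 5 = -2
y' = -2 + 5 = 3
Result: (-2, 3)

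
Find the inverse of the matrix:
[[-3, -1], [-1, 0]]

For [[a,b],[c,d]], inverse = (1/det)·[[d,-b],[-c,a]]
det = (-3)(0) - (-1)(-1) = 0 - 1 = -1
Inverse = (1/-1)·[[0, 1], [1, -3]]
= [[0, -1], [-1, 3]]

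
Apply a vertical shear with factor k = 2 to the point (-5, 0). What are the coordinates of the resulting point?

Shear matrix for vertical shear with factor k = 2:
[[1, 0], [2, 1]]
Result: (-5, 0) → (-5, -10)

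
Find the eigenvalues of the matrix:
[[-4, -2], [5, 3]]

Characteristic equation: det(A - λI) = 0
λ² - (trace)λ + (det) = 0
trace = -4 + 3 = -1, det = (-4)(3) - (-2)(5) = -2
λ² - (-1)λ + (-2) = 0
λ = (-1 ± √((-1)² - 4·(-2))) / 2 = (-1 ± √9) / 2
Solving: λ = -2, 1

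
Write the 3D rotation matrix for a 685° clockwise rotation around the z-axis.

Rotation matrix for clockwise 685° around z-axis:
A clockwise rotation by 685° is a counterclockwise rotation by -685°.
cos(-685°) = 0.8192, sin(-685°) = 0.5736
Result: [[0.8192, -0.5736, 0], [0.5736, 0.8192, 0], [0, 0, 1]]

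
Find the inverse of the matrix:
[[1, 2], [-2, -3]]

For [[a,b],[c,d]], inverse = (1/det)·[[d,-b],[-c,a]]
det = (1)(-3) - (2)(-2) = -3 - -4 = 1
Inverse = [[-3, -2], [2, 1]]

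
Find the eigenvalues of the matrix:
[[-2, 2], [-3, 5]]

Characteristic equation: det(A - λI) = 0
λ² - (trace)λ + (det) = 0
trace = -2 + 5 = 3, det = (-2)(5) - (2)(-3) = -4
λ² - (3)λ + (-4) = 0
λ = (3 ± √((3)² - 4·(-4))) / 2 = (3 ± √25) / 2
Solving: λ = -1, 4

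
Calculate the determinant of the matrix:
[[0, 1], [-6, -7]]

For a 2×2 matrix [[a, b], [c, d]], det = ad - bc
det = (0)(-7) - (1)(-6) = 0 - -6 = 6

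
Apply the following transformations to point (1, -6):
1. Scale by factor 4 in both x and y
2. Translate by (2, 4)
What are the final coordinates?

Step 1: Scale (1, -6) by 4 → (4, -24)
Step 2: Translate by (2, 4) → (6, -20)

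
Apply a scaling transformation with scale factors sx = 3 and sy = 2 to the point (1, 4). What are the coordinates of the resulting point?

Scaling matrix:
[[3, 0], [0, 2]]
Result: (1 × 3, 4 × 2) = (3, 8)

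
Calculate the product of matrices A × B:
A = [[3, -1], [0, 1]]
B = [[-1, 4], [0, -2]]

Matrix multiplication:
C[0][0] = 3×-1 + -1×0 = -3
C[0][1] = 3×4 + -1×-2 = 14
C[1][0] = 0×-1 + 1×0 = 0
C[1][1] = 0×4 + 1×-2 = -2
Result: [[-3, 14], [0, -2]]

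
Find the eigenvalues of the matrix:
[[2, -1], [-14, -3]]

Characteristic equation: det(A - λI) = 0
λ² - (trace)λ + (det) = 0
trace = 2 + -3 = -1, det = (2)(-3) - (-1)(-14) = -20
λ² - (-1)λ + (-20) = 0
λ = (-1 ± √((-1)² - 4·(-20))) / 2 = (-1 ± √81) / 2
Solving: λ = -5, 4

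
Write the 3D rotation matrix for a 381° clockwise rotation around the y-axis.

Rotation matrix for clockwise 381° around y-axis:
A clockwise rotation by 381° is a counterclockwise rotation by -381°.
cos(-381°) = 0.9336, sin(-381°) = -0.3584
Result: [[0.9336, 0, -0.3584], [0, 1, 0], [0.3584, 0, 0.9336]]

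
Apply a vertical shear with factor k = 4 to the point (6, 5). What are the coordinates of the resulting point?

Shear matrix for vertical shear with factor k = 4:
[[1, 0], [4, 1]]
Result: (6, 5) → (6, 29)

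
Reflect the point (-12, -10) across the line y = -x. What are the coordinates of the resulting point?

Reflection across line y = -x: (-12, -10) → (10, 12)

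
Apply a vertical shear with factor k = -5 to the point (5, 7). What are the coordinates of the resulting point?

Shear matrix for vertical shear with factor k = -5:
[[1, 0], [-5, 1]]
Result: (5, 7) → (5, -18)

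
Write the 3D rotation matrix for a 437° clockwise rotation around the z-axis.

Rotation matrix for clockwise 437° around z-axis:
A clockwise rotation by 437° is a counterclockwise rotation by -437°.
cos(-437°) = 0.2250, sin(-437°) = -0.9744
Result: [[0.2250, 0.9744, 0], [-0.9744, 0.2250, 0], [0, 0, 1]]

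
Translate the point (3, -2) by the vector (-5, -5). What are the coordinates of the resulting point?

Translation by (-5, -5) (homogeneous matrix [[1, 0, -5], [0, 1, -5], [0, 0, 1]]):
x' = 3 + -5 = -2
y' = -2 + -5 = -7
Result: (-2, -7)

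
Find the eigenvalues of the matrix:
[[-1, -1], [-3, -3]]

Characteristic equation: det(A - λI) = 0
λ² - (trace)λ + (det) = 0
trace = -1 + -3 = -4, det = (-1)(-3) - (-1)(-3) = 0
λ² - (-4)λ + (0) = 0
λ = (-4 ± √((-4)² - 4·(0))) / 2 = (-4 ± √16) / 2
Solving: λ = -4, 0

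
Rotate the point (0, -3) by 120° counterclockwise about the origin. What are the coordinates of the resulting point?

Rotation matrix for 120°: [[cos 120°, -sin 120°], [sin 120°, cos 120°]] ≈ [[-0.500000, -0.866025], [0.866025, -0.500000]]
[[-0.500000, -0.866025], [0.866025, -0.500000]] × [0, -3]ᵀ ≈ [2.5981, 1.5000]ᵀ
Result: (2.5981, 1.5000)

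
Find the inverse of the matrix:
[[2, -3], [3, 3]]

For [[a,b],[c,d]], inverse = (1/det)·[[d,-b],[-c,a]]
det = (2)(3) - (-3)(3) = 6 - -9 = 15
Inverse = (1/15)·[[3, 3], [-3, 2]]
= [[1/5, 1/5], [-1/5, 2/15]]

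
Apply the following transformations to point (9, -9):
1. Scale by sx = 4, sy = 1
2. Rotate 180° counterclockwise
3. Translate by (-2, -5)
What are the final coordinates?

Step 1: Scale → (36, -9)
Step 2: Rotate 180° → (-36, 9)
Step 3: Translate → (-38, 4)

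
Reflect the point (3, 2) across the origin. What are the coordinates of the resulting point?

Reflection across origin: (3, 2) → (-3, -2)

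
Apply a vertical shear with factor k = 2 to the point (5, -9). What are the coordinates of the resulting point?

Shear matrix for vertical shear with factor k = 2:
[[1, 0], [2, 1]]
Result: (5, -9) → (5, 1)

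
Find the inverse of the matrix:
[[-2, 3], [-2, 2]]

For [[a,b],[c,d]], inverse = (1/det)·[[d,-b],[-c,a]]
det = (-2)(2) - (3)(-2) = -4 - -6 = 2
Inverse = (1/2)·[[2, -3], [2, -2]]
= [[1, -3/2], [1, -1]]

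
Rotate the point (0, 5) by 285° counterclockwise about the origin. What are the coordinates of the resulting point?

Rotation matrix for 285°: [[cos 285°, -sin 285°], [sin 285°, cos 285°]] ≈ [[0.258819, 0.965926], [-0.965926, 0.258819]]
[[0.258819, 0.965926], [-0.965926, 0.258819]] × [0, 5]ᵀ ≈ [4.8296, 1.2941]ᵀ
Result: (4.8296, 1.2941)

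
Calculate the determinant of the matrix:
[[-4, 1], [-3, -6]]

For a 2×2 matrix [[a, b], [c, d]], det = ad - bc
det = (-4)(-6) - (1)(-3) = 24 - -3 = 27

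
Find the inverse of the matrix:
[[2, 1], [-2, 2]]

For [[a,b],[c,d]], inverse = (1/det)·[[d,-b],[-c,a]]
det = (2)(2) - (1)(-2) = 4 - -2 = 6
Inverse = (1/6)·[[2, -1], [2, 2]]
= [[1/3, -1/6], [1/3, 1/3]]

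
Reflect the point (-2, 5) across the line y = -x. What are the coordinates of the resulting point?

Reflection across line y = -x: (-2, 5) → (-5, 2)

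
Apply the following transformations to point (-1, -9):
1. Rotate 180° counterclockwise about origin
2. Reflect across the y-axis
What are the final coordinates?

Step 1: Rotate 180° → (1, 9)
Step 2: Reflect across y-axis → (-1, 9)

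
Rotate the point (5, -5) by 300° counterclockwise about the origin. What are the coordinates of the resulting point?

Rotation matrix for 300°: [[cos 300°, -sin 300°], [sin 300°, cos 300°]] ≈ [[0.500000, 0.866025], [-0.866025, 0.500000]]
[[0.500000, 0.866025], [-0.866025, 0.500000]] × [5, -5]ᵀ ≈ [-1.8301, -6.8301]ᵀ
Result: (-1.8301, -6.8301)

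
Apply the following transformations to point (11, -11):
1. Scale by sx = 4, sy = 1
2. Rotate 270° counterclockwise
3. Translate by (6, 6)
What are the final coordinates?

Step 1: Scale → (44, -11)
Step 2: Rotate 270° → (-11, -44)
Step 3: Translate → (-5, -38)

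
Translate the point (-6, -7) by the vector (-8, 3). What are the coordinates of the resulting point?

Translation by (-8, 3) (homogeneous matrix [[1, 0, -8], [0, 1, 3], [0, 0, 1]]):
x' = -6 + -8 = -14
y' = -7 + 3 = -4
Result: (-14, -4)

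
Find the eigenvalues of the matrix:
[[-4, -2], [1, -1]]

Characteristic equation: det(A - λI) = 0
λ² - (trace)λ + (det) = 0
trace = -4 + -1 = -5, det = (-4)(-1) - (-2)(1) = 6
λ² - (-5)λ + (6) = 0
λ = (-5 ± √((-5)² - 4·(6))) / 2 = (-5 ± √1) / 2
Solving: λ = -3, -2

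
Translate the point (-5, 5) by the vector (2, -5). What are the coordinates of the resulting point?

Translation by (2, -5) (homogeneous matrix [[1, 0, 2], [0, 1, -5], [0, 0, 1]]):
x' = -5 + 2 = -3
y' = 5 + -5 = 0
Result: (-3, 0)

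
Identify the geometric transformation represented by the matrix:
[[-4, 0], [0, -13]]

This matrix represents: non-uniform scaling by sx = -4, sy = -13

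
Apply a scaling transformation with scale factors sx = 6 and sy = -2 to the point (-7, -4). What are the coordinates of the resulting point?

Scaling matrix:
[[6, 0], [0, -2]]
Result: (-7 × 6, -4 × -2) = (-42, 8)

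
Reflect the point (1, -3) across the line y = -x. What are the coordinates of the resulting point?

Reflection across line y = -x: (1, -3) → (3, -1)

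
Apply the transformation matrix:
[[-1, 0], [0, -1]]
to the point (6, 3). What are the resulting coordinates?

Matrix multiplication:
[[-1, 0], [0, -1]] × [6, 3]ᵀ
= [(-1)(6) + (0)(3), (0)(6) + (-1)(3)]ᵀ
= [-6, -3]ᵀ
Result: (-6, -3)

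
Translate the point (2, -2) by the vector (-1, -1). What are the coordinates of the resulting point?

Translation by (-1, -1) (homogeneous matrix [[1, 0, -1], [0, 1, -1], [0, 0, 1]]):
x' = 2 + -1 = 1
y' = -2 + -1 = -3
Result: (1, -3)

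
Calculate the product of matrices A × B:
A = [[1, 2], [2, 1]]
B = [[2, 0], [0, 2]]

Matrix multiplication:
C[0][0] = 1×2 + 2×0 = 2
C[0][1] = 1×0 + 2×2 = 4
C[1][0] = 2×2 + 1×0 = 4
C[1][1] = 2×0 + 1×2 = 2
Result: [[2, 4], [4, 2]]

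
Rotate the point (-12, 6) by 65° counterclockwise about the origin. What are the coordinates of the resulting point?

Rotation matrix for 65°: [[cos 65°, -sin 65°], [sin 65°, cos 65°]] ≈ [[0.422618, -0.906308], [0.906308, 0.422618]]
[[0.422618, -0.906308], [0.906308, 0.422618]] × [-12, 6]ᵀ ≈ [-10.5093, -8.3400]ᵀ
Result: (-10.5093, -8.3400)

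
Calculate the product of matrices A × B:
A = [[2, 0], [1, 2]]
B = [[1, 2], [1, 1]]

Matrix multiplication:
C[0][0] = 2×1 + 0×1 = 2
C[0][1] = 2×2 + 0×1 = 4
C[1][0] = 1×1 + 2×1 = 3
C[1][1] = 1×2 + 2×1 = 4
Result: [[2, 4], [3, 4]]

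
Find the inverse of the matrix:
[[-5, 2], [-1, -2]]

For [[a,b],[c,d]], inverse = (1/det)·[[d,-b],[-c,a]]
det = (-5)(-2) - (2)(-1) = 10 - -2 = 12
Inverse = (1/12)·[[-2, -2], [1, -5]]
= [[-1/6, -1/6], [1/12, -5/12]]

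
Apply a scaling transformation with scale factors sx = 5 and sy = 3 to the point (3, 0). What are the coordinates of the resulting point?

Scaling matrix:
[[5, 0], [0, 3]]
Result: (3 × 5, 0 × 3) = (15, 0)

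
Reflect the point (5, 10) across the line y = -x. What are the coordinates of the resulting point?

Reflection across line y = -x: (5, 10) → (-10, -5)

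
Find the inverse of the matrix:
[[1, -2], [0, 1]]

For [[a,b],[c,d]], inverse = (1/det)·[[d,-b],[-c,a]]
det = (1)(1) - (-2)(0) = 1 - 0 = 1
Inverse = [[1, 2], [0, 1]]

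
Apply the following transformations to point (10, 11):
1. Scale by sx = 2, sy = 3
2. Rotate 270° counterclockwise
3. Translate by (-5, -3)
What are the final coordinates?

Step 1: Scale → (20, 33)
Step 2: Rotate 270° → (33, -20)
Step 3: Translate → (28, -23)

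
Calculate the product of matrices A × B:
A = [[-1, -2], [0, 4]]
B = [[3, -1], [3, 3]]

Matrix multiplication:
C[0][0] = -1×3 + -2×3 = -9
C[0][1] = -1×-1 + -2×3 = -5
C[1][0] = 0×3 + 4×3 = 12
C[1][1] = 0×-1 + 4×3 = 12
Result: [[-9, -5], [12, 12]]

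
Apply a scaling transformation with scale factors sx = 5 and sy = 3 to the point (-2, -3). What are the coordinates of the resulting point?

Scaling matrix:
[[5, 0], [0, 3]]
Result: (-2 × 5, -3 × 3) = (-10, -9)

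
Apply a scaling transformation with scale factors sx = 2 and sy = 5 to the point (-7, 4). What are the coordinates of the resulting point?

Scaling matrix:
[[2, 0], [0, 5]]
Result: (-7 × 2, 4 × 5) = (-14, 20)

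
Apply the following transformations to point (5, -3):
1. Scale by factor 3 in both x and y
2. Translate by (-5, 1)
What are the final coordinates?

Step 1: Scale (5, -3) by 3 → (15, -9)
Step 2: Translate by (-5, 1) → (10, -8)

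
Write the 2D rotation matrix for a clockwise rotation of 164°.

Rotation matrix formula: [[cos θ, -sin θ], [sin θ, cos θ]]
A clockwise rotation by 164° is equivalent to a counterclockwise rotation by -164°.
For θ = -164°:
cos(-164°) = -0.9613
sin(-164°) = -0.2756
Result: [[-0.9613, 0.2756], [-0.2756, -0.9613]]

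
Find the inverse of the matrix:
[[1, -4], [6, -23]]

For [[a,b],[c,d]], inverse = (1/det)·[[d,-b],[-c,a]]
det = (1)(-23) - (-4)(6) = -23 - -24 = 1
Inverse = [[-23, 4], [-6, 1]]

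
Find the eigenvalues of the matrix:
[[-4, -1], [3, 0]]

Characteristic equation: det(A - λI) = 0
λ² - (trace)λ + (det) = 0
trace = -4 + 0 = -4, det = (-4)(0) - (-1)(3) = 3
λ² - (-4)λ + (3) = 0
λ = (-4 ± √((-4)² - 4·(3))) / 2 = (-4 ± √4) / 2
Solving: λ = -3, -1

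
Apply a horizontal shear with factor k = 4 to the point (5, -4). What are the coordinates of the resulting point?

Shear matrix for horizontal shear with factor k = 4:
[[1, 4], [0, 1]]
Result: (5, -4) → (-11, -4)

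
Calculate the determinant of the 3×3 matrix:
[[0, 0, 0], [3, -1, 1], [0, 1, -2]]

Expansion along first row:
det = 0·det([[-1,1],[1,-2]]) - 0·det([[3,1],[0,-2]]) + 0·det([[3,-1],[0,1]])
    = 0·(-1·-2 - 1·1) - 0·(3·-2 - 1·0) + 0·(3·1 - -1·0)
    = 0·1 - 0·-6 + 0·3
    = 0 + 0 + 0 = 0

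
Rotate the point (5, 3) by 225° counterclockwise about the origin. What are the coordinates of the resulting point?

Rotation matrix for 225°: [[cos 225°, -sin 225°], [sin 225°, cos 225°]] ≈ [[-0.707107, 0.707107], [-0.707107, -0.707107]]
[[-0.707107, 0.707107], [-0.707107, -0.707107]] × [5, 3]ᵀ ≈ [-1.4142, -5.6569]ᵀ
Result: (-1.4142, -5.6569)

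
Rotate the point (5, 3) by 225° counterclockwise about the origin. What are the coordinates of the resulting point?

Rotation matrix for 225°: [[cos 225°, -sin 225°], [sin 225°, cos 225°]] ≈ [[-0.707107, 0.707107], [-0.707107, -0.707107]]
[[-0.707107, 0.707107], [-0.707107, -0.707107]] × [5, 3]ᵀ ≈ [-1.4142, -5.6569]ᵀ
Result: (-1.4142, -5.6569)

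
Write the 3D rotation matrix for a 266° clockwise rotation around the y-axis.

Rotation matrix for clockwise 266° around y-axis:
A clockwise rotation by 266° is a counterclockwise rotation by -266°.
cos(-266°) = -0.0698, sin(-266°) = 0.9976
Result: [[-0.0698, 0, 0.9976], [0, 1, 0], [-0.9976, 0, -0.0698]]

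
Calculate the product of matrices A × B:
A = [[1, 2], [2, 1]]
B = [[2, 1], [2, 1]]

Matrix multiplication:
C[0][0] = 1×2 + 2×2 = 6
C[0][1] = 1×1 + 2×1 = 3
C[1][0] = 2×2 + 1×2 = 6
C[1][1] = 2×1 + 1×1 = 3
Result: [[6, 3], [6, 3]]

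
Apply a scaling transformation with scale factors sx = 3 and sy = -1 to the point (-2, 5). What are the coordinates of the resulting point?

Scaling matrix:
[[3, 0], [0, -1]]
Result: (-2 × 3, 5 × -1) = (-6, -5)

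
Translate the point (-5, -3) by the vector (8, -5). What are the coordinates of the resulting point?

Translation by (8, -5) (homogeneous matrix [[1, 0, 8], [0, 1, -5], [0, 0, 1]]):
x' = -5 + 8 = 3
y' = -3 + -5 = -8
Result: (3, -8)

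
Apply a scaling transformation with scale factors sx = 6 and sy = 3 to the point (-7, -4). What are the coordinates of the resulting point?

Scaling matrix:
[[6, 0], [0, 3]]
Result: (-7 × 6, -4 × 3) = (-42, -12)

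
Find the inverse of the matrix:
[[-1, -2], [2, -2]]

For [[a,b],[c,d]], inverse = (1/det)·[[d,-b],[-c,a]]
det = (-1)(-2) - (-2)(2) = 2 - -4 = 6
Inverse = (1/6)·[[-2, 2], [-2, -1]]
= [[-1/3, 1/3], [-1/3, -1/6]]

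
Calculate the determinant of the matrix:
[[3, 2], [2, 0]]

For a 2×2 matrix [[a, b], [c, d]], det = ad - bc
det = (3)(0) - (2)(2) = 0 - 4 = -4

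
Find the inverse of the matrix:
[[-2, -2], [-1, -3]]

For [[a,b],[c,d]], inverse = (1/det)·[[d,-b],[-c,a]]
det = (-2)(-3) - (-2)(-1) = 6 - 2 = 4
Inverse = (1/4)·[[-3, 2], [1, -2]]
= [[-3/4, 1/2], [1/4, -1/2]]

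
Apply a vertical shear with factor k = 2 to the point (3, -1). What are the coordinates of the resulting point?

Shear matrix for vertical shear with factor k = 2:
[[1, 0], [2, 1]]
Result: (3, -1) → (3, 5)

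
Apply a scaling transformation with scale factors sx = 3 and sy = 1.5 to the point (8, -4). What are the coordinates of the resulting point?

Scaling matrix:
[[3, 0], [0, 1.50]]
Result: (8 × 3, -4 × 1.5) = (24, -6)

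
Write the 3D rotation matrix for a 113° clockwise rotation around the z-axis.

Rotation matrix for clockwise 113° around z-axis:
A clockwise rotation by 113° is a counterclockwise rotation by -113°.
cos(-113°) = -0.3907, sin(-113°) = -0.9205
Result: [[-0.3907, 0.9205, 0], [-0.9205, -0.3907, 0], [0, 0, 1]]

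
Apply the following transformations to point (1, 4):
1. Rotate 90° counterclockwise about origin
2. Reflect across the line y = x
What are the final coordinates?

Step 1: Rotate 90° → (-4, 1)
Step 2: Reflect across line y = x → (1, -4)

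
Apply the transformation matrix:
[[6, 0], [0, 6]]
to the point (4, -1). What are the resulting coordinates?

Matrix multiplication:
[[6, 0], [0, 6]] × [4, -1]ᵀ
= [(6)(4) + (0)(-1), (0)(4) + (6)(-1)]ᵀ
= [24, -6]ᵀ
Result: (24, -6)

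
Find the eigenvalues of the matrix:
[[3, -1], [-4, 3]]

Characteristic equation: det(A - λI) = 0
λ² - (trace)λ + (det) = 0
trace = 3 + 3 = 6, det = (3)(3) - (-1)(-4) = 5
λ² - (6)λ + (5) = 0
λ = (6 ± √((6)² - 4·(5))) / 2 = (6 ± √16) / 2
Solving: λ = 1, 5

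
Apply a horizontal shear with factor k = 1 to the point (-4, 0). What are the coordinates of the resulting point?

Shear matrix for horizontal shear with factor k = 1:
[[1, 1], [0, 1]]
Result: (-4, 0) → (-4, 0)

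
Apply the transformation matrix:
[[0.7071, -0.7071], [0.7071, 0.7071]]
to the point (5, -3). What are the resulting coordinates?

Matrix multiplication:
[[0.7071, -0.7071], [0.7071, 0.7071]] × [5, -3]ᵀ
= [(0.7071)(5) + (-0.7071)(-3), (0.7071)(5) + (0.7071)(-3)]ᵀ
= [5.6568, 1.4142]ᵀ
Result: (5.6568, 1.4142)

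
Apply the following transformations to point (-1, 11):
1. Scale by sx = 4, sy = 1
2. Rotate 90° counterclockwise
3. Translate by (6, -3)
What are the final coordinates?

Step 1: Scale → (-4, 11)
Step 2: Rotate 90° → (-11, -4)
Step 3: Translate → (-5, -7)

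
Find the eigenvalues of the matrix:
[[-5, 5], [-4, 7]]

Characteristic equation: det(A - λI) = 0
λ² - (trace)λ + (det) = 0
trace = -5 + 7 = 2, det = (-5)(7) - (5)(-4) = -15
λ² - (2)λ + (-15) = 0
λ = (2 ± √((2)² - 4·(-15))) / 2 = (2 ± √64) / 2
Solving: λ = -3, 5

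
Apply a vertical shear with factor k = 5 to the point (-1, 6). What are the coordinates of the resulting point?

Shear matrix for vertical shear with factor k = 5:
[[1, 0], [5, 1]]
Result: (-1, 6) → (-1, 1)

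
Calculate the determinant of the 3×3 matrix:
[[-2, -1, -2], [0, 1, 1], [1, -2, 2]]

Expansion along first row:
det = -2·det([[1,1],[-2,2]]) - -1·det([[0,1],[1,2]]) + -2·det([[0,1],[1,-2]])
    = -2·(1·2 - 1·-2) - -1·(0·2 - 1·1) + -2·(0·-2 - 1·1)
    = -2·4 - -1·-1 + -2·-1
    = -8 + -1 + 2 = -7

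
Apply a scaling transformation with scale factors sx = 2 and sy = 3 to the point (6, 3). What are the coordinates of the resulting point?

Scaling matrix:
[[2, 0], [0, 3]]
Result: (6 × 2, 3 × 3) = (12, 9)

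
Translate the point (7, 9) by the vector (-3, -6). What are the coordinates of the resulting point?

Translation by (-3, -6) (homogeneous matrix [[1, 0, -3], [0, 1, -6], [0, 0, 1]]):
x' = 7 + -3 = 4
y' = 9 + -6 = 3
Result: (4, 3)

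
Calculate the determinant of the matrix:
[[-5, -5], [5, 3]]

For a 2×2 matrix [[a, b], [c, d]], det = ad - bc
det = (-5)(3) - (-5)(5) = -15 - -25 = 10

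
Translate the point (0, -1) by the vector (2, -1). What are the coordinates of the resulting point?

Translation by (2, -1) (homogeneous matrix [[1, 0, 2], [0, 1, -1], [0, 0, 1]]):
x' = 0 + 2 = 2
y' = -1 + -1 = -2
Result: (2, -2)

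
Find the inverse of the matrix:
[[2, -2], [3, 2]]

For [[a,b],[c,d]], inverse = (1/det)·[[d,-b],[-c,a]]
det = (2)(2) - (-2)(3) = 4 - -6 = 10
Inverse = (1/10)·[[2, 2], [-3, 2]]
= [[1/5, 1/5], [-3/10, 1/5]]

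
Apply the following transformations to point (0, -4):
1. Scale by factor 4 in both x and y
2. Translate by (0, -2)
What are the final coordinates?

Step 1: Scale (0, -4) by 4 → (0, -16)
Step 2: Translate by (0, -2) → (0, -18)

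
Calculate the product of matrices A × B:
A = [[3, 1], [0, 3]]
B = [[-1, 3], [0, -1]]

Matrix multiplication:
C[0][0] = 3×-1 + 1×0 = -3
C[0][1] = 3×3 + 1×-1 = 8
C[1][0] = 0×-1 + 3×0 = 0
C[1][1] = 0×3 + 3×-1 = -3
Result: [[-3, 8], [0, -3]]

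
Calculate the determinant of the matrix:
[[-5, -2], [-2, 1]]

For a 2×2 matrix [[a, b], [c, d]], det = ad - bc
det = (-5)(1) - (-2)(-2) = -5 - 4 = -9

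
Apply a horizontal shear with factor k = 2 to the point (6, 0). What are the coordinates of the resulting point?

Shear matrix for horizontal shear with factor k = 2:
[[1, 2], [0, 1]]
Result: (6, 0) → (6, 0)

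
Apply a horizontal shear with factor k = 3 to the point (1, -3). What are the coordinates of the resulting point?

Shear matrix for horizontal shear with factor k = 3:
[[1, 3], [0, 1]]
Result: (1, -3) → (-8, -3)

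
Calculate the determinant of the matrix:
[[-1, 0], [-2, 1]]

For a 2×2 matrix [[a, b], [c, d]], det = ad - bc
det = (-1)(1) - (0)(-2) = -1 - 0 = -1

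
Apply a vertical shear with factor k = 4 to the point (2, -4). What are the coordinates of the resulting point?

Shear matrix for vertical shear with factor k = 4:
[[1, 0], [4, 1]]
Result: (2, -4) → (2, 4)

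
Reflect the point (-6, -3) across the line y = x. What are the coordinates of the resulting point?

Reflection across line y = x: (-6, -3) → (-3, -6)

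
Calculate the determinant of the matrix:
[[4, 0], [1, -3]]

For a 2×2 matrix [[a, b], [c, d]], det = ad - bc
det = (4)(-3) - (0)(1) = -12 - 0 = -12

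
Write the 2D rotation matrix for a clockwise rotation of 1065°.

Rotation matrix formula: [[cos θ, -sin θ], [sin θ, cos θ]]
A clockwise rotation by 1065° is equivalent to a counterclockwise rotation by -1065°.
For θ = -1065°:
cos(-1065°) = 0.9659
sin(-1065°) = 0.2588
Result: [[0.9659, -0.2588], [0.2588, 0.9659]]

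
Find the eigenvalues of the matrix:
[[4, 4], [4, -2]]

Characteristic equation: det(A - λI) = 0
λ² - (trace)λ + (det) = 0
trace = 4 + -2 = 2, det = (4)(-2) - (4)(4) = -24
λ² - (2)λ + (-24) = 0
λ = (2 ± √((2)² - 4·(-24))) / 2 = (2 ± √100) / 2
Solving: λ = -4, 6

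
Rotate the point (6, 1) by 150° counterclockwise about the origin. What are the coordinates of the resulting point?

Rotation matrix for 150°: [[cos 150°, -sin 150°], [sin 150°, cos 150°]] ≈ [[-0.866025, -0.500000], [0.500000, -0.866025]]
[[-0.866025, -0.500000], [0.500000, -0.866025]] × [6, 1]ᵀ ≈ [-5.6962, 2.1340]ᵀ
Result: (-5.6962, 2.1340)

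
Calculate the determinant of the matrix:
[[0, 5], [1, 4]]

For a 2×2 matrix [[a, b], [c, d]], det = ad - bc
det = (0)(4) - (5)(1) = 0 - 5 = -5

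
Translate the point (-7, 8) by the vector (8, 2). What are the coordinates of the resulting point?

Translation by (8, 2) (homogeneous matrix [[1, 0, 8], [0, 1, 2], [0, 0, 1]]):
x' = -7 + 8 = 1
y' = 8 + 2 = 10
Result: (1, 10)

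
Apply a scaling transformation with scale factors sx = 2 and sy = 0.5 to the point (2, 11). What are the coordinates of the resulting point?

Scaling matrix:
[[2, 0], [0, 0.50]]
Result: (2 × 2, 11 × 0.5) = (4, 5.5)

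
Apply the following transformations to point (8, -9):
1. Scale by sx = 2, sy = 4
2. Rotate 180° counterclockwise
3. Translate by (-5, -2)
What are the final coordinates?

Step 1: Scale → (16, -36)
Step 2: Rotate 180° → (-16, 36)
Step 3: Translate → (-21, 34)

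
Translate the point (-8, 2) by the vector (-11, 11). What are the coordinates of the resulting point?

Translation by (-11, 11) (homogeneous matrix [[1, 0, -11], [0, 1, 11], [0, 0, 1]]):
x' = -8 + -11 = -19
y' = 2 + 11 = 13
Result: (-19, 13)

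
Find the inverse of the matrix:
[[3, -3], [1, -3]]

For [[a,b],[c,d]], inverse = (1/det)·[[d,-b],[-c,a]]
det = (3)(-3) - (-3)(1) = -9 - -3 = -6
Inverse = (1/-6)·[[-3, 3], [-1, 3]]
= [[1/2, -1/2], [1/6, -1/2]]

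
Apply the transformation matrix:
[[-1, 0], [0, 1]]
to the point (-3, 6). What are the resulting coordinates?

Matrix multiplication:
[[-1, 0], [0, 1]] × [-3, 6]ᵀ
= [(-1)(-3) + (0)(6), (0)(-3) + (1)(6)]ᵀ
= [3, 6]ᵀ
Result: (3, 6)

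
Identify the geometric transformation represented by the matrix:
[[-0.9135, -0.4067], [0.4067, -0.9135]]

This matrix represents: rotation by 156° counterclockwise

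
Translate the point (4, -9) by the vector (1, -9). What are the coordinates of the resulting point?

Translation by (1, -9) (homogeneous matrix [[1, 0, 1], [0, 1, -9], [0, 0, 1]]):
x' = 4 + 1 = 5
y' = -9 + -9 = -18
Result: (5, -18)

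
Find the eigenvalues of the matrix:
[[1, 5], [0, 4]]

Characteristic equation: det(A - λI) = 0
λ² - (trace)λ + (det) = 0
trace = 1 + 4 = 5, det = (1)(4) - (5)(0) = 4
λ² - (5)λ + (4) = 0
λ = (5 ± √((5)² - 4·(4))) / 2 = (5 ± √9) / 2
Solving: λ = 1, 4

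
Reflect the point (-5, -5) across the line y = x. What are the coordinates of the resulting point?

Reflection across line y = x: (-5, -5) → (-5, -5)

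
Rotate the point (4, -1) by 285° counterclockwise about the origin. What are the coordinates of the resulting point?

Rotation matrix for 285°: [[cos 285°, -sin 285°], [sin 285°, cos 285°]] ≈ [[0.258819, 0.965926], [-0.965926, 0.258819]]
[[0.258819, 0.965926], [-0.965926, 0.258819]] × [4, -1]ᵀ ≈ [0.0694, -4.1225]ᵀ
Result: (0.0694, -4.1225)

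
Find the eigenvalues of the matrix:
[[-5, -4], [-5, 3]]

Characteristic equation: det(A - λI) = 0
λ² - (trace)λ + (det) = 0
trace = -5 + 3 = -2, det = (-5)(3) - (-4)(-5) = -35
λ² - (-2)λ + (-35) = 0
λ = (-2 ± √((-2)² - 4·(-35))) / 2 = (-2 ± √144) / 2
Solving: λ = -7, 5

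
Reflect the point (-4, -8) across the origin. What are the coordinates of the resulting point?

Reflection across origin: (-4, -8) → (4, 8)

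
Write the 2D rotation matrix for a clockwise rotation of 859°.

Rotation matrix formula: [[cos θ, -sin θ], [sin θ, cos θ]]
A clockwise rotation by 859° is equivalent to a counterclockwise rotation by -859°.
For θ = -859°:
cos(-859°) = -0.7547
sin(-859°) = -0.6561
Result: [[-0.7547, 0.6561], [-0.6561, -0.7547]]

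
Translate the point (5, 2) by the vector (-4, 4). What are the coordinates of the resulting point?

Translation by (-4, 4) (homogeneous matrix [[1, 0, -4], [0, 1, 4], [0, 0, 1]]):
x' = 5 + -4 = 1
y' = 2 + 4 = 6
Result: (1, 6)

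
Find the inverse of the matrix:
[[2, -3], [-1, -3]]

For [[a,b],[c,d]], inverse = (1/det)·[[d,-b],[-c,a]]
det = (2)(-3) - (-3)(-1) = -6 - 3 = -9
Inverse = (1/-9)·[[-3, 3], [1, 2]]
= [[1/3, -1/3], [-1/9, -2/9]]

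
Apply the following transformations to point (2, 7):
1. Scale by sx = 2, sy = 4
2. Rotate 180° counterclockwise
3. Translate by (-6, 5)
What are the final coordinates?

Step 1: Scale → (4, 28)
Step 2: Rotate 180° → (-4, -28)
Step 3: Translate → (-10, -23)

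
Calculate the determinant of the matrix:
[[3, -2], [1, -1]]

For a 2×2 matrix [[a, b], [c, d]], det = ad - bc
det = (3)(-1) - (-2)(1) = -3 - -2 = -1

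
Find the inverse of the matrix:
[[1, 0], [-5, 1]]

For [[a,b],[c,d]], inverse = (1/det)·[[d,-b],[-c,a]]
det = (1)(1) - (0)(-5) = 1 - 0 = 1
Inverse = [[1, 0], [5, 1]]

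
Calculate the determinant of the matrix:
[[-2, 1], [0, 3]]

For a 2×2 matrix [[a, b], [c, d]], det = ad - bc
det = (-2)(3) - (1)(0) = -6 - 0 = -6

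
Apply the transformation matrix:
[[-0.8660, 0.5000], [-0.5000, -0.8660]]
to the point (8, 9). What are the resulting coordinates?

Matrix multiplication:
[[-0.8660, 0.5000], [-0.5000, -0.8660]] × [8, 9]ᵀ
= [(-0.8660)(8) + (0.5000)(9), (-0.5000)(8) + (-0.8660)(9)]ᵀ
= [-2.4280, -11.7940]ᵀ
Result: (-2.4280, -11.7940)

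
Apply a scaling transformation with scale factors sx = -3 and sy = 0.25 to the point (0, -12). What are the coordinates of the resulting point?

Scaling matrix:
[[-3, 0], [0, 0.25]]
Result: (0 × -3, -12 × 0.25) = (0, -3)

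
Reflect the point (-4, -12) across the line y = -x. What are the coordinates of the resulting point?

Reflection across line y = -x: (-4, -12) → (12, 4)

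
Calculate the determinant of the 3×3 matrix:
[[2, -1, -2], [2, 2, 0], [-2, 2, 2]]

Expansion along first row:
det = 2·det([[2,0],[2,2]]) - -1·det([[2,0],[-2,2]]) + -2·det([[2,2],[-2,2]])
    = 2·(2·2 - 0·2) - -1·(2·2 - 0·-2) + -2·(2·2 - 2·-2)
    = 2·4 - -1·4 + -2·8
    = 8 + 4 + -16 = -4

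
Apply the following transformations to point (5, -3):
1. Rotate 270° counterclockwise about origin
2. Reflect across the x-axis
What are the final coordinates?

Step 1: Rotate 270° → (-3, -5)
Step 2: Reflect across x-axis → (-3, 5)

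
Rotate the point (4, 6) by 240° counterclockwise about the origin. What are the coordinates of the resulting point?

Rotation matrix for 240°: [[cos 240°, -sin 240°], [sin 240°, cos 240°]] ≈ [[-0.500000, 0.866025], [-0.866025, -0.500000]]
[[-0.500000, 0.866025], [-0.866025, -0.500000]] × [4, 6]ᵀ ≈ [3.1962, -6.4641]ᵀ
Result: (3.1962, -6.4641)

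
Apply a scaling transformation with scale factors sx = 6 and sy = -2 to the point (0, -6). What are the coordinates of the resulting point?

Scaling matrix:
[[6, 0], [0, -2]]
Result: (0 × 6, -6 × -2) = (0, 12)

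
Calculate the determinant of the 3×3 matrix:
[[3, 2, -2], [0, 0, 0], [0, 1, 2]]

Expansion along first row:
det = 3·det([[0,0],[1,2]]) - 2·det([[0,0],[0,2]]) + -2·det([[0,0],[0,1]])
    = 3·(0·2 - 0·1) - 2·(0·2 - 0·0) + -2·(0·1 - 0·0)
    = 3·0 - 2·0 + -2·0
    = 0 + 0 + 0 = 0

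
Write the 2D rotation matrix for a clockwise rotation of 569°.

Rotation matrix formula: [[cos θ, -sin θ], [sin θ, cos θ]]
A clockwise rotation by 569° is equivalent to a counterclockwise rotation by -569°.
For θ = -569°:
cos(-569°) = -0.8746
sin(-569°) = 0.4848
Result: [[-0.8746, -0.4848], [0.4848, -0.8746]]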